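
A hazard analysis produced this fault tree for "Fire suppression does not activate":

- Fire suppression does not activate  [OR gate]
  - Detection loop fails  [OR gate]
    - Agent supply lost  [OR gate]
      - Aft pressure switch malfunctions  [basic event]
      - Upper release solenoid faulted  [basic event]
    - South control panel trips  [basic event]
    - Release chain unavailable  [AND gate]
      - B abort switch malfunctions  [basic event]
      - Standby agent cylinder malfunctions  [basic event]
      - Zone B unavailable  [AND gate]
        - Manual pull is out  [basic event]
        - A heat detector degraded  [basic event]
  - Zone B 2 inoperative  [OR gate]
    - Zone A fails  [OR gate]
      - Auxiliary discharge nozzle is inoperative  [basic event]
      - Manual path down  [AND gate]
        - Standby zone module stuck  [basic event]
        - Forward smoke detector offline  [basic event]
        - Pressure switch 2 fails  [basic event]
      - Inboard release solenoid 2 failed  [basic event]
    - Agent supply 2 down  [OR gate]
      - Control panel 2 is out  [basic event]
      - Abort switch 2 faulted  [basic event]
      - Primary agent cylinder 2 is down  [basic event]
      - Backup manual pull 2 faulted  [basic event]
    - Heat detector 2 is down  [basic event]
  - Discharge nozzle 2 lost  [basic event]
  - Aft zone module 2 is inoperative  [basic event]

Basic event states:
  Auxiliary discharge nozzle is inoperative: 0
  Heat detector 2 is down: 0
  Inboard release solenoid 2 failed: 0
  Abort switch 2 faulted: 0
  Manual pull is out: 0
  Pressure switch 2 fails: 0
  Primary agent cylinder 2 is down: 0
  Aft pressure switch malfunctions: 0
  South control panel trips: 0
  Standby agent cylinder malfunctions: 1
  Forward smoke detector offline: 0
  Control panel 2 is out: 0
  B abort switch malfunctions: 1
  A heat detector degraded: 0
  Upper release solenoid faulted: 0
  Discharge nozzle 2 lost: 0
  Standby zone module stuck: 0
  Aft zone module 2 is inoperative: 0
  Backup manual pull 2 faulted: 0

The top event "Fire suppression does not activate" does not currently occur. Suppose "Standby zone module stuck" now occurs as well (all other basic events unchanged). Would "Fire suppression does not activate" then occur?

No

Counterfactual: set "Standby zone module stuck" to occurred.
Agent supply lost [OR]: Aft pressure switch malfunctions=not, Upper release solenoid faulted=not → no input occurs → does not occur.
Zone B unavailable [AND]: Manual pull is out=not, A heat detector degraded=not → not all inputs occur → does not occur.
Release chain unavailable [AND]: B abort switch malfunctions=occurs, Standby agent cylinder malfunctions=occurs, Zone B unavailable=not → not all inputs occur → does not occur.
Detection loop fails [OR]: Agent supply lost=not, South control panel trips=not, Release chain unavailable=not → no input occurs → does not occur.
Manual path down [AND]: Standby zone module stuck=occurs, Forward smoke detector offline=not, Pressure switch 2 fails=not → not all inputs occur → does not occur.
Zone A fails [OR]: Auxiliary discharge nozzle is inoperative=not, Manual path down=not, Inboard release solenoid 2 failed=not → no input occurs → does not occur.
Agent supply 2 down [OR]: Control panel 2 is out=not, Abort switch 2 faulted=not, Primary agent cylinder 2 is down=not, Backup manual pull 2 faulted=not → no input occurs → does not occur.
Zone B 2 inoperative [OR]: Zone A fails=not, Agent supply 2 down=not, Heat detector 2 is down=not → no input occurs → does not occur.
Fire suppression does not activate [OR]: Detection loop fails=not, Zone B 2 inoperative=not, Discharge nozzle 2 lost=not, Aft zone module 2 is inoperative=not → no input occurs → does not occur.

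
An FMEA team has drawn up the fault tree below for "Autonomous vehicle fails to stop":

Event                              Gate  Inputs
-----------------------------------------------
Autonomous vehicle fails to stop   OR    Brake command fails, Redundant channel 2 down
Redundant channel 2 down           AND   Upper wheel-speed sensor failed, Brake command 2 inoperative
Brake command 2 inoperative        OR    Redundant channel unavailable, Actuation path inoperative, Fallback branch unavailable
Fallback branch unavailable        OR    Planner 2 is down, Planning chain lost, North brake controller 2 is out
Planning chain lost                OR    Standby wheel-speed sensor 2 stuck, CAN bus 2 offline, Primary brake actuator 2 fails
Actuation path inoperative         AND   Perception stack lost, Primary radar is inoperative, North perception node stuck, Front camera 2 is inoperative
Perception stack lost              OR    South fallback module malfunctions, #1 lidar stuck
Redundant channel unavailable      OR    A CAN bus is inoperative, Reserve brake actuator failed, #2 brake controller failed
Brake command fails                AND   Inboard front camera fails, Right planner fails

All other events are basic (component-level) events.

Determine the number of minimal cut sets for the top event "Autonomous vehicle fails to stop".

Brake command fails [AND]: one cut set from each child combined → 1 × 1 = 1 cut set(s).
Redundant channel unavailable [OR]: union of children's cut sets → 3 cut set(s).
Perception stack lost [OR]: union of children's cut sets → 2 cut set(s).
Actuation path inoperative [AND]: one cut set from each child combined → 2 × 1 × 1 × 1 = 2 cut set(s).
Planning chain lost [OR]: union of children's cut sets → 3 cut set(s).
Fallback branch unavailable [OR]: union of children's cut sets → 5 cut set(s).
Brake command 2 inoperative [OR]: union of children's cut sets → 10 cut set(s).
Redundant channel 2 down [AND]: one cut set from each child combined → 1 × 10 = 10 cut set(s).
Autonomous vehicle fails to stop [OR]: union of children's cut sets → 11 cut set(s).

11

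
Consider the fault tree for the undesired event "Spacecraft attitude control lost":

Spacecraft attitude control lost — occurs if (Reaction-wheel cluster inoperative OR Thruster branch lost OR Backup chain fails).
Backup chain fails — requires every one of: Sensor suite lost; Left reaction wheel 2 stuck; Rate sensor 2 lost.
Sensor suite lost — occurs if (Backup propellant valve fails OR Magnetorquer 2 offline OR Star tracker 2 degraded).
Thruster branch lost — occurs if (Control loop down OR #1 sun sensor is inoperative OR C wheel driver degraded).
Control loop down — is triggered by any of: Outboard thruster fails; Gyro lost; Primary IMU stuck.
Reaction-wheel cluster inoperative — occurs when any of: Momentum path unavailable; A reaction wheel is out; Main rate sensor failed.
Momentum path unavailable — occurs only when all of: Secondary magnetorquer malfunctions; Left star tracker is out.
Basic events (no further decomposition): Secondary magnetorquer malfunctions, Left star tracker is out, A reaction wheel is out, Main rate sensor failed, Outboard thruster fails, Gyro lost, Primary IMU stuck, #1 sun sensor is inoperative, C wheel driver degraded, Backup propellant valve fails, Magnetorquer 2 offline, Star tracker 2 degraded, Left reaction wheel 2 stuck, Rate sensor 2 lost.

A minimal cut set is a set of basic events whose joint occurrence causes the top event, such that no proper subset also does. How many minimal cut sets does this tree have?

Momentum path unavailable [AND]: one cut set from each child combined → 1 × 1 = 1 cut set(s).
Reaction-wheel cluster inoperative [OR]: union of children's cut sets → 3 cut set(s).
Control loop down [OR]: union of children's cut sets → 3 cut set(s).
Thruster branch lost [OR]: union of children's cut sets → 5 cut set(s).
Sensor suite lost [OR]: union of children's cut sets → 3 cut set(s).
Backup chain fails [AND]: one cut set from each child combined → 3 × 1 × 1 = 3 cut set(s).
Spacecraft attitude control lost [OR]: union of children's cut sets → 11 cut set(s).

11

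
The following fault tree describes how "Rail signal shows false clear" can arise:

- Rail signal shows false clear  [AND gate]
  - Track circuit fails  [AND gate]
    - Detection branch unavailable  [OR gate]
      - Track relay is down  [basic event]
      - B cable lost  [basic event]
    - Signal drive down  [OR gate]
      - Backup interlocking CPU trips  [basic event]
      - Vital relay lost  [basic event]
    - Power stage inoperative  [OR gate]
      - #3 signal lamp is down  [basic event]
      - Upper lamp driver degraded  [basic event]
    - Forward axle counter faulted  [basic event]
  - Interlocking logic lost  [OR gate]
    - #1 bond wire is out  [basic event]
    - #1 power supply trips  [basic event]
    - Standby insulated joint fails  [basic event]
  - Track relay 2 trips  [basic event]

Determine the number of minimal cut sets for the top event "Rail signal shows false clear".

Detection branch unavailable [OR]: union of children's cut sets → 2 cut set(s).
Signal drive down [OR]: union of children's cut sets → 2 cut set(s).
Power stage inoperative [OR]: union of children's cut sets → 2 cut set(s).
Track circuit fails [AND]: one cut set from each child combined → 2 × 2 × 2 × 1 = 8 cut set(s).
Interlocking logic lost [OR]: union of children's cut sets → 3 cut set(s).
Rail signal shows false clear [AND]: one cut set from each child combined → 8 × 3 × 1 = 24 cut set(s).

24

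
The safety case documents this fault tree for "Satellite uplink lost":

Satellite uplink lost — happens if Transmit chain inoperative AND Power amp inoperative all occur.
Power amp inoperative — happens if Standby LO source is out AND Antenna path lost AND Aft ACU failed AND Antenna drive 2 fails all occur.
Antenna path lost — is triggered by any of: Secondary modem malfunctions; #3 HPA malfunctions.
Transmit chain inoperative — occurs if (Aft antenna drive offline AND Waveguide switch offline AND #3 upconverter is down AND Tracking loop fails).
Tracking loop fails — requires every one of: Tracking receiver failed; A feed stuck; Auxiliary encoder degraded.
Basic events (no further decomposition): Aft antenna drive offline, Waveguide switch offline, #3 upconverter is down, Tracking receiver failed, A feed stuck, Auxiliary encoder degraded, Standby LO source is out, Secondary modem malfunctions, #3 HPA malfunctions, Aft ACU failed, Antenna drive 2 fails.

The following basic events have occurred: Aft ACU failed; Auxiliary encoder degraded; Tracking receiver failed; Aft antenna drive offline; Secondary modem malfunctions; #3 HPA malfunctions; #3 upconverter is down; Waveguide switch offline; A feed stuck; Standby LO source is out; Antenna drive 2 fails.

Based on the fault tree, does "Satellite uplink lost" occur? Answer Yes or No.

Yes

Tracking loop fails [AND]: Tracking receiver failed=occurs, A feed stuck=occurs, Auxiliary encoder degraded=occurs → all inputs occur → occurs.
Transmit chain inoperative [AND]: Aft antenna drive offline=occurs, Waveguide switch offline=occurs, #3 upconverter is down=occurs, Tracking loop fails=occurs → all inputs occur → occurs.
Antenna path lost [OR]: Secondary modem malfunctions=occurs, #3 HPA malfunctions=occurs → at least one input occurs → occurs.
Power amp inoperative [AND]: Standby LO source is out=occurs, Antenna path lost=occurs, Aft ACU failed=occurs, Antenna drive 2 fails=occurs → all inputs occur → occurs.
Satellite uplink lost [AND]: Transmit chain inoperative=occurs, Power amp inoperative=occurs → all inputs occur → occurs.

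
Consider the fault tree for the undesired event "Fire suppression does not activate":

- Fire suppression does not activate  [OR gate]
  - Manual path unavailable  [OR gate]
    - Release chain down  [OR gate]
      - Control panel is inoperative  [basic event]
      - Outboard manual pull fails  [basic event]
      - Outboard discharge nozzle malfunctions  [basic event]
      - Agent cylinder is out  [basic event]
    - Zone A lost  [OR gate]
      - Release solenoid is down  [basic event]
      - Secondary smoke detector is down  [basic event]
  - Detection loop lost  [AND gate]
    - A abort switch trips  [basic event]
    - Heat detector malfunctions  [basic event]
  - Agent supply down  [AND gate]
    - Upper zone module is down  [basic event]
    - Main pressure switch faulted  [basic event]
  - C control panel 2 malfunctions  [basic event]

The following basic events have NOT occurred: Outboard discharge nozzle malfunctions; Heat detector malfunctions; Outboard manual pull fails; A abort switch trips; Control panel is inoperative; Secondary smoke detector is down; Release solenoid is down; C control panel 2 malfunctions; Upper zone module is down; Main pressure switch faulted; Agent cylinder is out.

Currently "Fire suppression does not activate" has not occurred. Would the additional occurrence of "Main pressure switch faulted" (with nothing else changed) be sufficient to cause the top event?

No

Counterfactual: set "Main pressure switch faulted" to occurred.
Release chain down [OR]: Control panel is inoperative=not, Outboard manual pull fails=not, Outboard discharge nozzle malfunctions=not, Agent cylinder is out=not → no input occurs → does not occur.
Zone A lost [OR]: Release solenoid is down=not, Secondary smoke detector is down=not → no input occurs → does not occur.
Manual path unavailable [OR]: Release chain down=not, Zone A lost=not → no input occurs → does not occur.
Detection loop lost [AND]: A abort switch trips=not, Heat detector malfunctions=not → not all inputs occur → does not occur.
Agent supply down [AND]: Upper zone module is down=not, Main pressure switch faulted=occurs → not all inputs occur → does not occur.
Fire suppression does not activate [OR]: Manual path unavailable=not, Detection loop lost=not, Agent supply down=not, C control panel 2 malfunctions=not → no input occurs → does not occur.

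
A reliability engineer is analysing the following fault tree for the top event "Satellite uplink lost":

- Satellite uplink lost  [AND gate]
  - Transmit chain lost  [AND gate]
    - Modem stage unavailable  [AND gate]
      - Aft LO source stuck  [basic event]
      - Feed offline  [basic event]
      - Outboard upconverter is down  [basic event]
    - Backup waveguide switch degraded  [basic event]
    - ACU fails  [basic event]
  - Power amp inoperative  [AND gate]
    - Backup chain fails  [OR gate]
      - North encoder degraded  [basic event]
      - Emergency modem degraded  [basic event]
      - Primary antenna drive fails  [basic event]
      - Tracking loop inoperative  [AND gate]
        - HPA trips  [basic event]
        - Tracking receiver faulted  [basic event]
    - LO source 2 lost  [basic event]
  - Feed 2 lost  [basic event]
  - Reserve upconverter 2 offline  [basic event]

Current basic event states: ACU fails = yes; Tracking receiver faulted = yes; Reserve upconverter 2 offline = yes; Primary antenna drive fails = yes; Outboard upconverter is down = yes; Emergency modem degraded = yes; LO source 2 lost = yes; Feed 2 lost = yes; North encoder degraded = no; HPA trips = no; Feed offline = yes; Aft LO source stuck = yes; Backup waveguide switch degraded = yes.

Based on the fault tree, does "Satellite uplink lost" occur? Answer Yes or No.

Modem stage unavailable [AND]: Aft LO source stuck=occurs, Feed offline=occurs, Outboard upconverter is down=occurs → all inputs occur → occurs.
Transmit chain lost [AND]: Modem stage unavailable=occurs, Backup waveguide switch degraded=occurs, ACU fails=occurs → all inputs occur → occurs.
Tracking loop inoperative [AND]: HPA trips=not, Tracking receiver faulted=occurs → not all inputs occur → does not occur.
Backup chain fails [OR]: North encoder degraded=not, Emergency modem degraded=occurs, Primary antenna drive fails=occurs, Tracking loop inoperative=not → at least one input occurs → occurs.
Power amp inoperative [AND]: Backup chain fails=occurs, LO source 2 lost=occurs → all inputs occur → occurs.
Satellite uplink lost [AND]: Transmit chain lost=occurs, Power amp inoperative=occurs, Feed 2 lost=occurs, Reserve upconverter 2 offline=occurs → all inputs occur → occurs.

Yes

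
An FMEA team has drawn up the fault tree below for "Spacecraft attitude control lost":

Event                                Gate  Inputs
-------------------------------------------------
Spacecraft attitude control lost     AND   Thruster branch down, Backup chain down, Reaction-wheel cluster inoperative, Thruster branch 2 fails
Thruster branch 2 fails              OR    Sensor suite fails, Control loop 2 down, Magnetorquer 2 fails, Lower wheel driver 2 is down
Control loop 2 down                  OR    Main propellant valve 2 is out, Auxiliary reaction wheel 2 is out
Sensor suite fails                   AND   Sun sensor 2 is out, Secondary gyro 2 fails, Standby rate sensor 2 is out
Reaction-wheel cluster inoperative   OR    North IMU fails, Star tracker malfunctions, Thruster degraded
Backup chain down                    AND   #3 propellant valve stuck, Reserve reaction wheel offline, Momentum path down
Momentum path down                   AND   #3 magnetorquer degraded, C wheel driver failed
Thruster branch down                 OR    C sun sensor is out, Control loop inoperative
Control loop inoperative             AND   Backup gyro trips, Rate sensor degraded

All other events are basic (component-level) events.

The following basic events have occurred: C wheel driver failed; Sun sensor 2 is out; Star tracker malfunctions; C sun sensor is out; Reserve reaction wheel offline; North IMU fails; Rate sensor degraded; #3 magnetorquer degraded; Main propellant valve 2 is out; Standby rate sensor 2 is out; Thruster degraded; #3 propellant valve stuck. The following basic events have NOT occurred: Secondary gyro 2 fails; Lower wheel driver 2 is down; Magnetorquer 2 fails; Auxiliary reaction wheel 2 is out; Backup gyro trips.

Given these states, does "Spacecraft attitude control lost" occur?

Control loop inoperative [AND]: Backup gyro trips=not, Rate sensor degraded=occurs → not all inputs occur → does not occur.
Thruster branch down [OR]: C sun sensor is out=occurs, Control loop inoperative=not → at least one input occurs → occurs.
Momentum path down [AND]: #3 magnetorquer degraded=occurs, C wheel driver failed=occurs → all inputs occur → occurs.
Backup chain down [AND]: #3 propellant valve stuck=occurs, Reserve reaction wheel offline=occurs, Momentum path down=occurs → all inputs occur → occurs.
Reaction-wheel cluster inoperative [OR]: North IMU fails=occurs, Star tracker malfunctions=occurs, Thruster degraded=occurs → at least one input occurs → occurs.
Sensor suite fails [AND]: Sun sensor 2 is out=occurs, Secondary gyro 2 fails=not, Standby rate sensor 2 is out=occurs → not all inputs occur → does not occur.
Control loop 2 down [OR]: Main propellant valve 2 is out=occurs, Auxiliary reaction wheel 2 is out=not → at least one input occurs → occurs.
Thruster branch 2 fails [OR]: Sensor suite fails=not, Control loop 2 down=occurs, Magnetorquer 2 fails=not, Lower wheel driver 2 is down=not → at least one input occurs → occurs.
Spacecraft attitude control lost [AND]: Thruster branch down=occurs, Backup chain down=occurs, Reaction-wheel cluster inoperative=occurs, Thruster branch 2 fails=occurs → all inputs occur → occurs.

Yes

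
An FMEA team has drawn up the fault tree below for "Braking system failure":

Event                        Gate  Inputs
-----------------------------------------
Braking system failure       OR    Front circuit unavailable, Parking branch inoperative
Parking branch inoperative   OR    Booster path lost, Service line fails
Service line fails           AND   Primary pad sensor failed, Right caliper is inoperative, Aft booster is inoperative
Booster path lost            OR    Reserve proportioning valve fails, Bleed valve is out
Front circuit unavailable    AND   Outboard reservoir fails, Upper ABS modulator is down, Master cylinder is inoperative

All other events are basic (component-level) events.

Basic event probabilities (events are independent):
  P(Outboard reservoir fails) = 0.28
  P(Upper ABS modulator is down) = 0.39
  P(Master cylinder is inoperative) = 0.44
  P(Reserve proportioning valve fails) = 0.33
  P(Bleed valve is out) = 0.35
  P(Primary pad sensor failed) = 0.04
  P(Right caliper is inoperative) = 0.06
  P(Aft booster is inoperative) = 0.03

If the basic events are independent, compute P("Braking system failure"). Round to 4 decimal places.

P(Front circuit unavailable) [AND] = 0.28 × 0.39 × 0.44 = 0.048048
P(Booster path lost) [OR] = 1 − (1−0.33) × (1−0.35) = 0.564500
P(Service line fails) [AND] = 0.04 × 0.06 × 0.03 = 0.000072
P(Parking branch inoperative) [OR] = 1 − (1−0.564500) × (1−0.000072) = 0.564531
P(Braking system failure) [OR] = 1 − (1−0.048048) × (1−0.564531) = 0.585454
Rounded to 4 decimal places: P(Braking system failure) ≈ 0.5855.

0.5855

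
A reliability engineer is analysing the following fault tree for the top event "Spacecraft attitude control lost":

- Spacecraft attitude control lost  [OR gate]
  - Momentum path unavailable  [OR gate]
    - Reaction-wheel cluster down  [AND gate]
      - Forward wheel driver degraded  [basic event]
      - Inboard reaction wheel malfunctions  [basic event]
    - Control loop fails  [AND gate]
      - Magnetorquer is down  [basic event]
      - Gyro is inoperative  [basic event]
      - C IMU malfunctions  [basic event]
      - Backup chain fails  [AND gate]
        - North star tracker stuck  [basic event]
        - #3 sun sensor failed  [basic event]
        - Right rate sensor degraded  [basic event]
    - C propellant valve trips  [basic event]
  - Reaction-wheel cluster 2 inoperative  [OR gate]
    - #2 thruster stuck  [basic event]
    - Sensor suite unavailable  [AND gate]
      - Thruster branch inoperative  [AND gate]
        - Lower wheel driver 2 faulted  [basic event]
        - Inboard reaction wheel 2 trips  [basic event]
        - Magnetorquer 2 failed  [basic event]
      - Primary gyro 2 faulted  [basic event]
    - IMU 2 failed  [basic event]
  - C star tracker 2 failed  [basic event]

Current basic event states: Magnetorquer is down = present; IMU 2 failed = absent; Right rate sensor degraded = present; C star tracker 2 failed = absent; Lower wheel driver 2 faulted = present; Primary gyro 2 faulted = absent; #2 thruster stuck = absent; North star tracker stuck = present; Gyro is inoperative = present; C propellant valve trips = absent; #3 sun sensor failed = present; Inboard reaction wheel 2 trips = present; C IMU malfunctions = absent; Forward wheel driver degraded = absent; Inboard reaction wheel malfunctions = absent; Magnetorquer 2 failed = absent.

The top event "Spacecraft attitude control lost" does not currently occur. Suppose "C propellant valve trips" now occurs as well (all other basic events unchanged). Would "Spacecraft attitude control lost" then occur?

Counterfactual: set "C propellant valve trips" to occurred.
Reaction-wheel cluster down [AND]: Forward wheel driver degraded=not, Inboard reaction wheel malfunctions=not → not all inputs occur → does not occur.
Backup chain fails [AND]: North star tracker stuck=occurs, #3 sun sensor failed=occurs, Right rate sensor degraded=occurs → all inputs occur → occurs.
Control loop fails [AND]: Magnetorquer is down=occurs, Gyro is inoperative=occurs, C IMU malfunctions=not, Backup chain fails=occurs → not all inputs occur → does not occur.
Momentum path unavailable [OR]: Reaction-wheel cluster down=not, Control loop fails=not, C propellant valve trips=occurs → at least one input occurs → occurs.
Thruster branch inoperative [AND]: Lower wheel driver 2 faulted=occurs, Inboard reaction wheel 2 trips=occurs, Magnetorquer 2 failed=not → not all inputs occur → does not occur.
Sensor suite unavailable [AND]: Thruster branch inoperative=not, Primary gyro 2 faulted=not → not all inputs occur → does not occur.
Reaction-wheel cluster 2 inoperative [OR]: #2 thruster stuck=not, Sensor suite unavailable=not, IMU 2 failed=not → no input occurs → does not occur.
Spacecraft attitude control lost [OR]: Momentum path unavailable=occurs, Reaction-wheel cluster 2 inoperative=not, C star tracker 2 failed=not → at least one input occurs → occurs.

Yes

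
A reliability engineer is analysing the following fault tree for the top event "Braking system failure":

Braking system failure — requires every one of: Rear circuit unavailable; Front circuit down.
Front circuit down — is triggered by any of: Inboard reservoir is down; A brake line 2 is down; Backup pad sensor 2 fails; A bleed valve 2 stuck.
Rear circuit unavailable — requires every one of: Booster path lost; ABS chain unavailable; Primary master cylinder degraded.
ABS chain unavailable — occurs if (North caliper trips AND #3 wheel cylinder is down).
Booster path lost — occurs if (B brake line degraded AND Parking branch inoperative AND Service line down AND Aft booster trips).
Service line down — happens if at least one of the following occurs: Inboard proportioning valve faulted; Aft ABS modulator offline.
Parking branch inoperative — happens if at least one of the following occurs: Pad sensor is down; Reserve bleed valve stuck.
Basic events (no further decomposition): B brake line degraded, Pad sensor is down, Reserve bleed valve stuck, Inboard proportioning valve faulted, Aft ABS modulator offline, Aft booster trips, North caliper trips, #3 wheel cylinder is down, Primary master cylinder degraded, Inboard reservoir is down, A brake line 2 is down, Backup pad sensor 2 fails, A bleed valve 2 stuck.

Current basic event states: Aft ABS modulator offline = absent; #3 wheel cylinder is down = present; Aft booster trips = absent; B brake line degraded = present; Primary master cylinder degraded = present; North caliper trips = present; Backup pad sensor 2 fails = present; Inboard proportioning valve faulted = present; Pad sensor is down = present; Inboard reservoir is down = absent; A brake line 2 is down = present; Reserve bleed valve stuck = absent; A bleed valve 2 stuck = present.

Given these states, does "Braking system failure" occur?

Parking branch inoperative [OR]: Pad sensor is down=occurs, Reserve bleed valve stuck=not → at least one input occurs → occurs.
Service line down [OR]: Inboard proportioning valve faulted=occurs, Aft ABS modulator offline=not → at least one input occurs → occurs.
Booster path lost [AND]: B brake line degraded=occurs, Parking branch inoperative=occurs, Service line down=occurs, Aft booster trips=not → not all inputs occur → does not occur.
ABS chain unavailable [AND]: North caliper trips=occurs, #3 wheel cylinder is down=occurs → all inputs occur → occurs.
Rear circuit unavailable [AND]: Booster path lost=not, ABS chain unavailable=occurs, Primary master cylinder degraded=occurs → not all inputs occur → does not occur.
Front circuit down [OR]: Inboard reservoir is down=not, A brake line 2 is down=occurs, Backup pad sensor 2 fails=occurs, A bleed valve 2 stuck=occurs → at least one input occurs → occurs.
Braking system failure [AND]: Rear circuit unavailable=not, Front circuit down=occurs → not all inputs occur → does not occur.

No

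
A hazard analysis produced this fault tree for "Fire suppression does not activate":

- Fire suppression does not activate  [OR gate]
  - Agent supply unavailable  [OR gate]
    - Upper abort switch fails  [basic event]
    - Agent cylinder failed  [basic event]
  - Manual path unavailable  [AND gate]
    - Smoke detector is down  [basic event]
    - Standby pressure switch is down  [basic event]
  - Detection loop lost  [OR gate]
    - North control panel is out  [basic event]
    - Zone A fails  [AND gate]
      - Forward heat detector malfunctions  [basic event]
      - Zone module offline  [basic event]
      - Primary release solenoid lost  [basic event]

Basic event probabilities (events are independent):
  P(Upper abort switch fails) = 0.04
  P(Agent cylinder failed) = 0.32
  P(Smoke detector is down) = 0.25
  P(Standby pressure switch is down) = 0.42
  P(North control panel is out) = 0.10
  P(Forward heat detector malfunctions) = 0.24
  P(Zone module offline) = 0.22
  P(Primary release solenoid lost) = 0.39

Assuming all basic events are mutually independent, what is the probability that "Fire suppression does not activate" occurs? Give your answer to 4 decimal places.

0.4850

P(Agent supply unavailable) [OR] = 1 − (1−0.04) × (1−0.32) = 0.347200
P(Manual path unavailable) [AND] = 0.25 × 0.42 = 0.105000
P(Zone A fails) [AND] = 0.24 × 0.22 × 0.39 = 0.020592
P(Detection loop lost) [OR] = 1 − (1−0.10) × (1−0.020592) = 0.118533
P(Fire suppression does not activate) [OR] = 1 − (1−0.347200) × (1−0.105000) × (1−0.118533) = 0.484998
Rounded to 4 decimal places: P(Fire suppression does not activate) ≈ 0.4850.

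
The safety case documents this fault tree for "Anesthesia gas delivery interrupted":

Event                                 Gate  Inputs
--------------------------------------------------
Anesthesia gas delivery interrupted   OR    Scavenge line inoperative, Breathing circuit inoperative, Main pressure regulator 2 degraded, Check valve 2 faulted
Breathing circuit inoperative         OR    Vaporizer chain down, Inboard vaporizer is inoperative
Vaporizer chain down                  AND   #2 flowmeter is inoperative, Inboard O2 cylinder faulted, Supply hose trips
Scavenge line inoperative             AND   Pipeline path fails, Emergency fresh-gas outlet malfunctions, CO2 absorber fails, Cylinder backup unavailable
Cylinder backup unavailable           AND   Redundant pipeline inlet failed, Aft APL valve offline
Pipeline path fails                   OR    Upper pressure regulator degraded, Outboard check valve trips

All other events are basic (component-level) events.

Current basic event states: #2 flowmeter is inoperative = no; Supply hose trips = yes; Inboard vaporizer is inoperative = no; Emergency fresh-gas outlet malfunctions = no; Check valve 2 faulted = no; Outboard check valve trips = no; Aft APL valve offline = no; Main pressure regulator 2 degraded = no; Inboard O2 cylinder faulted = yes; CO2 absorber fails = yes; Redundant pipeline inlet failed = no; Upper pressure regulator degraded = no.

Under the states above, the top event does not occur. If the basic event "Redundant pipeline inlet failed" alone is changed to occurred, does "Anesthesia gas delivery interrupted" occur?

Counterfactual: set "Redundant pipeline inlet failed" to occurred.
Pipeline path fails [OR]: Upper pressure regulator degraded=not, Outboard check valve trips=not → no input occurs → does not occur.
Cylinder backup unavailable [AND]: Redundant pipeline inlet failed=occurs, Aft APL valve offline=not → not all inputs occur → does not occur.
Scavenge line inoperative [AND]: Pipeline path fails=not, Emergency fresh-gas outlet malfunctions=not, CO2 absorber fails=occurs, Cylinder backup unavailable=not → not all inputs occur → does not occur.
Vaporizer chain down [AND]: #2 flowmeter is inoperative=not, Inboard O2 cylinder faulted=occurs, Supply hose trips=occurs → not all inputs occur → does not occur.
Breathing circuit inoperative [OR]: Vaporizer chain down=not, Inboard vaporizer is inoperative=not → no input occurs → does not occur.
Anesthesia gas delivery interrupted [OR]: Scavenge line inoperative=not, Breathing circuit inoperative=not, Main pressure regulator 2 degraded=not, Check valve 2 faulted=not → no input occurs → does not occur.

No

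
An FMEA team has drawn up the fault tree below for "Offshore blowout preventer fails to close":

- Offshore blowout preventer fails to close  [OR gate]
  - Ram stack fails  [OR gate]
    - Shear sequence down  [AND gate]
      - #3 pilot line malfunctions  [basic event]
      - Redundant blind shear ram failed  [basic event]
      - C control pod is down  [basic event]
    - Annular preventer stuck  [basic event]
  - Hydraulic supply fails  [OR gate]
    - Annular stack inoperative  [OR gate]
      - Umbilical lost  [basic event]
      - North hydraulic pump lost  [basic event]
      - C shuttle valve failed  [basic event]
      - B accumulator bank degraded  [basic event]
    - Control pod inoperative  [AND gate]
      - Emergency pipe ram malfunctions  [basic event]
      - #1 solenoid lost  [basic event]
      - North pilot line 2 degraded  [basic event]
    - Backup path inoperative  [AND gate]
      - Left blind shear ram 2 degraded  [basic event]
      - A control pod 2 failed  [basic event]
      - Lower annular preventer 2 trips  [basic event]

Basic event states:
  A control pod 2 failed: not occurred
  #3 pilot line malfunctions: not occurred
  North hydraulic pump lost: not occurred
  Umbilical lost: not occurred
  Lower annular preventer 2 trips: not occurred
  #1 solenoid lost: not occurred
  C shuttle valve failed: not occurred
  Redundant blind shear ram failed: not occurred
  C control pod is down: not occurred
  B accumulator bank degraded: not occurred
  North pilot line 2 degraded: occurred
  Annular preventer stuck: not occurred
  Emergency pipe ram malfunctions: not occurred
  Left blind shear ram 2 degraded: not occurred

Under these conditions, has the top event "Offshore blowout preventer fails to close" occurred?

Shear sequence down [AND]: #3 pilot line malfunctions=not, Redundant blind shear ram failed=not, C control pod is down=not → not all inputs occur → does not occur.
Ram stack fails [OR]: Shear sequence down=not, Annular preventer stuck=not → no input occurs → does not occur.
Annular stack inoperative [OR]: Umbilical lost=not, North hydraulic pump lost=not, C shuttle valve failed=not, B accumulator bank degraded=not → no input occurs → does not occur.
Control pod inoperative [AND]: Emergency pipe ram malfunctions=not, #1 solenoid lost=not, North pilot line 2 degraded=occurs → not all inputs occur → does not occur.
Backup path inoperative [AND]: Left blind shear ram 2 degraded=not, A control pod 2 failed=not, Lower annular preventer 2 trips=not → not all inputs occur → does not occur.
Hydraulic supply fails [OR]: Annular stack inoperative=not, Control pod inoperative=not, Backup path inoperative=not → no input occurs → does not occur.
Offshore blowout preventer fails to close [OR]: Ram stack fails=not, Hydraulic supply fails=not → no input occurs → does not occur.

No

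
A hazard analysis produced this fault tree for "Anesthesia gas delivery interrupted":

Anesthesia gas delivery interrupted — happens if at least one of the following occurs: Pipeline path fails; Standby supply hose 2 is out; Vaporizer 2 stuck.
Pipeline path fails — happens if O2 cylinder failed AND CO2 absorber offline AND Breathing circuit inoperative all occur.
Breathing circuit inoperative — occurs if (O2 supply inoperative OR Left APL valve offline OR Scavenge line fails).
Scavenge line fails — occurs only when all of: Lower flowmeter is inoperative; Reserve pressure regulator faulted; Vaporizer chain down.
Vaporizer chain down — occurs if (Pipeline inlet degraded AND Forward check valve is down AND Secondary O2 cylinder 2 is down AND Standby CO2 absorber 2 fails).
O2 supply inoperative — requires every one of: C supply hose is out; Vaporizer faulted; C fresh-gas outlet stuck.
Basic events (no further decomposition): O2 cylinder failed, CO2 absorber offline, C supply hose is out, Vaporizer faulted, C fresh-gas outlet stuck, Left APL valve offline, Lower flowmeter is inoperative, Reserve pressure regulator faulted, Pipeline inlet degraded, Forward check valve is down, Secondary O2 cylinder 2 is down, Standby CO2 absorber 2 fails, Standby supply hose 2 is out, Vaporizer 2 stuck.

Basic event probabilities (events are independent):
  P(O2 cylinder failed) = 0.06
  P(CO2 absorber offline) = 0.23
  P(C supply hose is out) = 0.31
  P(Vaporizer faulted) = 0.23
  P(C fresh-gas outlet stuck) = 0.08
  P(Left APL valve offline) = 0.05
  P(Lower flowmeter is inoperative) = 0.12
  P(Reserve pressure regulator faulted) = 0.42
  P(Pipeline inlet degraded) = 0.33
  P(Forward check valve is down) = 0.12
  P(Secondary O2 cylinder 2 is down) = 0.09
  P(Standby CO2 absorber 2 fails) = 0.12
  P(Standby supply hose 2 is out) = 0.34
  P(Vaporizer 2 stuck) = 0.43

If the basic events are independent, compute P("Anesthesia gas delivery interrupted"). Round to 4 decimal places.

P(O2 supply inoperative) [AND] = 0.31 × 0.23 × 0.08 = 0.005704
P(Vaporizer chain down) [AND] = 0.33 × 0.12 × 0.09 × 0.12 = 0.000428
P(Scavenge line fails) [AND] = 0.12 × 0.42 × 0.000428 = 0.000022
P(Breathing circuit inoperative) [OR] = 1 − (1−0.005704) × (1−0.05) × (1−0.000022) = 0.055440
P(Pipeline path fails) [AND] = 0.06 × 0.23 × 0.055440 = 0.000765
P(Anesthesia gas delivery interrupted) [OR] = 1 − (1−0.000765) × (1−0.34) × (1−0.43) = 0.624088
Rounded to 4 decimal places: P(Anesthesia gas delivery interrupted) ≈ 0.6241.

0.6241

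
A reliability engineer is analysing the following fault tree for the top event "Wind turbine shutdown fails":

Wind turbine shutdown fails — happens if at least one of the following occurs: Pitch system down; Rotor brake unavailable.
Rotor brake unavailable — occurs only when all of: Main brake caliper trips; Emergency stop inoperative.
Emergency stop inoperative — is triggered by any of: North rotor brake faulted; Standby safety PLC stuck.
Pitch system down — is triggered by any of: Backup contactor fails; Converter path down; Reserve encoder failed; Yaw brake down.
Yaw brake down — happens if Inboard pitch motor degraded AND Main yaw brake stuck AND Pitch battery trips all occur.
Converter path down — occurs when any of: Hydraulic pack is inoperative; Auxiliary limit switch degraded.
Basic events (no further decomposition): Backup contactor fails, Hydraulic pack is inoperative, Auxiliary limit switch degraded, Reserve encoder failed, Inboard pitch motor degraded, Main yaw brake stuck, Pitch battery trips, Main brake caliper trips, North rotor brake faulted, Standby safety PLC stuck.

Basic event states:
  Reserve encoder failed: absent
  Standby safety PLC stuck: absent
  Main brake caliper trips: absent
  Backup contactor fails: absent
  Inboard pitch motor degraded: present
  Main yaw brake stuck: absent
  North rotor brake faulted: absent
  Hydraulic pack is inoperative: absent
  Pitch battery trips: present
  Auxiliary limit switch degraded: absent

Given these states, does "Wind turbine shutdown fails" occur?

Converter path down [OR]: Hydraulic pack is inoperative=not, Auxiliary limit switch degraded=not → no input occurs → does not occur.
Yaw brake down [AND]: Inboard pitch motor degraded=occurs, Main yaw brake stuck=not, Pitch battery trips=occurs → not all inputs occur → does not occur.
Pitch system down [OR]: Backup contactor fails=not, Converter path down=not, Reserve encoder failed=not, Yaw brake down=not → no input occurs → does not occur.
Emergency stop inoperative [OR]: North rotor brake faulted=not, Standby safety PLC stuck=not → no input occurs → does not occur.
Rotor brake unavailable [AND]: Main brake caliper trips=not, Emergency stop inoperative=not → not all inputs occur → does not occur.
Wind turbine shutdown fails [OR]: Pitch system down=not, Rotor brake unavailable=not → no input occurs → does not occur.

No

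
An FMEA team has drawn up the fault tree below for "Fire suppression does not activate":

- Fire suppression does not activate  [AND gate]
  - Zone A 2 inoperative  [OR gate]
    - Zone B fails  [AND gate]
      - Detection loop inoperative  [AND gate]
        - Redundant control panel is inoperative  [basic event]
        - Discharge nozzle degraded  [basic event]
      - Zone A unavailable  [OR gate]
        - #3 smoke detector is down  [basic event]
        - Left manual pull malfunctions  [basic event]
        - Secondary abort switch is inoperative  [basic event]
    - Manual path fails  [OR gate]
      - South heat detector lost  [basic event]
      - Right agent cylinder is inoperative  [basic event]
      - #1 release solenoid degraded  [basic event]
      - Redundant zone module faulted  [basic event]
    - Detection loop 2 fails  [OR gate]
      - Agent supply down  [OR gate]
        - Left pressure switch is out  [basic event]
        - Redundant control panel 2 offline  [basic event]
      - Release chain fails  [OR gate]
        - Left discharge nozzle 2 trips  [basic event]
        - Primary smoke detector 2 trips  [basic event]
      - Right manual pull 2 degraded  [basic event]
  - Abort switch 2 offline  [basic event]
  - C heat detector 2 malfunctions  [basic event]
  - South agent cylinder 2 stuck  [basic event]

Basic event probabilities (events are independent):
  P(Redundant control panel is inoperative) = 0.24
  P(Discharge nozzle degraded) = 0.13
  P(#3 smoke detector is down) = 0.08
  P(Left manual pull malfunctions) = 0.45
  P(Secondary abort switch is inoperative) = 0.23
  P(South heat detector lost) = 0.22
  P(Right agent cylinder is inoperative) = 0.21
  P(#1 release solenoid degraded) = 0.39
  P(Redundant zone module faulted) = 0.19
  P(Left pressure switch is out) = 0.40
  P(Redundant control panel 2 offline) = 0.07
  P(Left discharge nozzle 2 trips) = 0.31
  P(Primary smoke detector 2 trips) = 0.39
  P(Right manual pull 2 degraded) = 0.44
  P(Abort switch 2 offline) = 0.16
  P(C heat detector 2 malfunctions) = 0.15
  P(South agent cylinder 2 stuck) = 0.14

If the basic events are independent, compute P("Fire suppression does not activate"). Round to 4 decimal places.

0.0032

P(Detection loop inoperative) [AND] = 0.24 × 0.13 = 0.031200
P(Zone A unavailable) [OR] = 1 − (1−0.08) × (1−0.45) × (1−0.23) = 0.610380
P(Zone B fails) [AND] = 0.031200 × 0.610380 = 0.019044
P(Manual path fails) [OR] = 1 − (1−0.22) × (1−0.21) × (1−0.39) × (1−0.19) = 0.695536
P(Agent supply down) [OR] = 1 − (1−0.40) × (1−0.07) = 0.442000
P(Release chain fails) [OR] = 1 − (1−0.31) × (1−0.39) = 0.579100
P(Detection loop 2 fails) [OR] = 1 − (1−0.442000) × (1−0.579100) × (1−0.44) = 0.868477
P(Zone A 2 inoperative) [OR] = 1 − (1−0.019044) × (1−0.695536) × (1−0.868477) = 0.960719
P(Fire suppression does not activate) [AND] = 0.960719 × 0.16 × 0.15 × 0.14 = 0.003228
Rounded to 4 decimal places: P(Fire suppression does not activate) ≈ 0.0032.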